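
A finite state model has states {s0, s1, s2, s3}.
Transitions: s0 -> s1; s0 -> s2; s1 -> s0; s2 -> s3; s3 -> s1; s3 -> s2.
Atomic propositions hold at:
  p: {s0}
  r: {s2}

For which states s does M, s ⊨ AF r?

{s2}

AF r: least fixpoint, start Z0 = {s2}, add states with every successor in Z. Already a fixed point.
Sat(AF r) = {s2}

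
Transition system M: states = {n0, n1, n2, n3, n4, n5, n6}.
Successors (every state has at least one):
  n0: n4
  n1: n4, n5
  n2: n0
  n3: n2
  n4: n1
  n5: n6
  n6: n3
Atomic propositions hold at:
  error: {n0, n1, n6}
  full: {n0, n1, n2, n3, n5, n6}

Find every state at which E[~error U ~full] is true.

{n4}

Sat(~error) = {n2, n3, n4, n5}
Sat(~full) = {n4}
E[~error U ~full]: least fixpoint, start Z0 = Sat(~full) = {n4}, add states in Sat(~error) with some successor in Z. Already a fixed point.
Sat(E[~error U ~full]) = {n4}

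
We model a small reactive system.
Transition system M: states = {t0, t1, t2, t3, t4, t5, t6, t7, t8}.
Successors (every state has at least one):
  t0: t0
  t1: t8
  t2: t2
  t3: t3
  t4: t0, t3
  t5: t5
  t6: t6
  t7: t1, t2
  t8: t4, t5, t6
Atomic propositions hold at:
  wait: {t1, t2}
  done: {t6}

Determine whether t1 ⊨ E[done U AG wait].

No

AG wait: greatest fixpoint, start Z0 = {t1, t2}, keep only states in Sat with every successor in Z. Z1 = {t2}; fixed.
Sat(AG wait) = {t2}
E[done U AG wait]: least fixpoint, start Z0 = Sat(AG wait) = {t2}, add states in Sat(done) with some successor in Z. Already a fixed point.
Sat(E[done U AG wait]) = {t2}
t1 ∉ Sat(E[done U AG wait]) = {t2}, so the formula does not hold at t1.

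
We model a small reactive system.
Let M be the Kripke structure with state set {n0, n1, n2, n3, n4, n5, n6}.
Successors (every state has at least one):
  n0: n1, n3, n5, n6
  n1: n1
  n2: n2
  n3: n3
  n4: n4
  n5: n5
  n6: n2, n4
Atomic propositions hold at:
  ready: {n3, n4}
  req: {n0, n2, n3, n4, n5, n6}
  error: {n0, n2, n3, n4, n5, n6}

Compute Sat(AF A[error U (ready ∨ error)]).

{n0, n2, n3, n4, n5, n6}

Sat(ready ∨ error) = {n0, n2, n3, n4, n5, n6}
A[error U (ready ∨ error)]: least fixpoint, start Z0 = Sat((ready ∨ error)) = {n0, n2, n3, n4, n5, n6}, add states in Sat(error) with every successor in Z. Already a fixed point.
Sat(A[error U (ready ∨ error)]) = {n0, n2, n3, n4, n5, n6}
AF A[error U (ready ∨ error)]: least fixpoint, start Z0 = {n0, n2, n3, n4, n5, n6}, add states with every successor in Z. Already a fixed point.
Sat(AF A[error U (ready ∨ error)]) = {n0, n2, n3, n4, n5, n6}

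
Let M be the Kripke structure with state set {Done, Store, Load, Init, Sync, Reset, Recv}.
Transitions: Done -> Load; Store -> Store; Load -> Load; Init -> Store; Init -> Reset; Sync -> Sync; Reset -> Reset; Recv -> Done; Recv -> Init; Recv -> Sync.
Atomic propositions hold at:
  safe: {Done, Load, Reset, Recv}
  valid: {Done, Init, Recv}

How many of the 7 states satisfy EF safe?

5

EF safe: least fixpoint, start Z0 = {Done, Load, Reset, Recv}, add states with some successor in Z. Z1 = {Done, Load, Init, Reset, Recv}; fixed.
Sat(EF safe) = {Done, Load, Init, Reset, Recv}
|Sat(EF safe)| = |{Done, Load, Init, Reset, Recv}| = 5.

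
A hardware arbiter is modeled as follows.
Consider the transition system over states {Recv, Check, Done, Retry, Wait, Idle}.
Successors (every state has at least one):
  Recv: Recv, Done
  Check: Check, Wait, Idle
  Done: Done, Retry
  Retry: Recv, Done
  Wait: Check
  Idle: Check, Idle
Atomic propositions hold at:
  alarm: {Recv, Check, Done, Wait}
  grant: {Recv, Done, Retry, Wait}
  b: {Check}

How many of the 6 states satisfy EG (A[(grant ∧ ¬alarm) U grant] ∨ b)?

Sat(¬alarm) = {Retry, Idle}
Sat(grant ∧ ¬alarm) = {Retry}
A[(grant ∧ ¬alarm) U grant]: least fixpoint, start Z0 = Sat(grant) = {Recv, Done, Retry, Wait}, add states in Sat(grant ∧ ¬alarm) with every successor in Z. Already a fixed point.
Sat(A[(grant ∧ ¬alarm) U grant]) = {Recv, Done, Retry, Wait}
Sat(A[(grant ∧ ¬alarm) U grant] ∨ b) = {Recv, Check, Done, Retry, Wait}
EG (A[(grant ∧ ¬alarm) U grant] ∨ b): greatest fixpoint, start Z0 = {Recv, Check, Done, Retry, Wait}, keep only states in Sat with some successor in Z. Already a fixed point.
Sat(EG (A[(grant ∧ ¬alarm) U grant] ∨ b)) = {Recv, Check, Done, Retry, Wait}
|Sat(EG (A[(grant ∧ ¬alarm) U grant] ∨ b))| = |{Recv, Check, Done, Retry, Wait}| = 5.

5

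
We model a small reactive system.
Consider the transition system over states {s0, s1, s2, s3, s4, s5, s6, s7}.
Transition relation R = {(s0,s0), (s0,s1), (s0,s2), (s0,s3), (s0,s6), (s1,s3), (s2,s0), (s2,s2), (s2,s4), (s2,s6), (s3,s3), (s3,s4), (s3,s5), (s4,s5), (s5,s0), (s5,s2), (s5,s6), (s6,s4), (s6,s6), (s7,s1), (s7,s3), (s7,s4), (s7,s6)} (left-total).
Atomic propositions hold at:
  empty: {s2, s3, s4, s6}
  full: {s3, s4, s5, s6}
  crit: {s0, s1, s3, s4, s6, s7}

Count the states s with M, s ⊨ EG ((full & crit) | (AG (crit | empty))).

Sat(full & crit) = {s3, s4, s6}
Sat(crit | empty) = {s0, s1, s2, s3, s4, s6, s7}
AG (crit | empty): greatest fixpoint, start Z0 = {s0, s1, s2, s3, s4, s6, s7}, keep only states in Sat with every successor in Z. Z1 = {s0, s1, s2, s6, s7}; Z2 = ∅; fixed.
Sat(AG (crit | empty)) = ∅
Sat((full & crit) | (AG (crit | empty))) = {s3, s4, s6}
EG ((full & crit) | (AG (crit | empty))): greatest fixpoint, start Z0 = {s3, s4, s6}, keep only states in Sat with some successor in Z. Z1 = {s3, s6}; fixed.
Sat(EG ((full & crit) | (AG (crit | empty)))) = {s3, s6}
|Sat(EG ((full & crit) | (AG (crit | empty))))| = |{s3, s6}| = 2.

2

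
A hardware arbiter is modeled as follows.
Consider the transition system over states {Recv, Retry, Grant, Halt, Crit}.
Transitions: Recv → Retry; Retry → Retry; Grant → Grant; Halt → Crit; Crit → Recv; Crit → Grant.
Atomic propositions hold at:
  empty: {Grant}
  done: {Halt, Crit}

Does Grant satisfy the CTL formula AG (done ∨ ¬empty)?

Sat(¬empty) = {Recv, Retry, Halt, Crit}
Sat(done ∨ ¬empty) = {Recv, Retry, Halt, Crit}
AG (done ∨ ¬empty): greatest fixpoint, start Z0 = {Recv, Retry, Halt, Crit}, keep only states in Sat with every successor in Z. Z1 = {Recv, Retry, Halt}; Z2 = {Recv, Retry}; fixed.
Sat(AG (done ∨ ¬empty)) = {Recv, Retry}
Grant ∉ Sat(AG (done ∨ ¬empty)) = {Recv, Retry}, so the formula does not hold at Grant.

No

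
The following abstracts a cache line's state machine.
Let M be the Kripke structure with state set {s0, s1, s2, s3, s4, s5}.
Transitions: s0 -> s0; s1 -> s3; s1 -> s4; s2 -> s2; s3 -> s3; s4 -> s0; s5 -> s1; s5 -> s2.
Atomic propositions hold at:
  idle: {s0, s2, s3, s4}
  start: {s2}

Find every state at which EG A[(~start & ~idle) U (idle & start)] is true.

{s2}

Sat(~start) = {s0, s1, s3, s4, s5}
Sat(~idle) = {s1, s5}
Sat(~start & ~idle) = {s1, s5}
Sat(idle & start) = {s2}
A[(~start & ~idle) U (idle & start)]: least fixpoint, start Z0 = Sat((idle & start)) = {s2}, add states in Sat(~start & ~idle) with every successor in Z. Already a fixed point.
Sat(A[(~start & ~idle) U (idle & start)]) = {s2}
EG A[(~start & ~idle) U (idle & start)]: greatest fixpoint, start Z0 = {s2}, keep only states in Sat with some successor in Z. Already a fixed point.
Sat(EG A[(~start & ~idle) U (idle & start)]) = {s2}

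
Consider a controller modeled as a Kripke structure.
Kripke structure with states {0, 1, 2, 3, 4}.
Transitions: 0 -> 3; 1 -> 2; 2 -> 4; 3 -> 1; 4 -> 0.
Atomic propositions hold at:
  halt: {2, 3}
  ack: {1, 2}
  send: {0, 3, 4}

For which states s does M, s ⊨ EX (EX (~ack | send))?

Sat(~ack) = {0, 3, 4}
Sat(~ack | send) = {0, 3, 4}
Sat(EX (~ack | send)) = {s : some successor in {0, 3, 4}} = {0, 2, 4}
Sat(EX (EX (~ack | send))) = {s : some successor in {0, 2, 4}} = {1, 2, 4}

{1, 2, 4}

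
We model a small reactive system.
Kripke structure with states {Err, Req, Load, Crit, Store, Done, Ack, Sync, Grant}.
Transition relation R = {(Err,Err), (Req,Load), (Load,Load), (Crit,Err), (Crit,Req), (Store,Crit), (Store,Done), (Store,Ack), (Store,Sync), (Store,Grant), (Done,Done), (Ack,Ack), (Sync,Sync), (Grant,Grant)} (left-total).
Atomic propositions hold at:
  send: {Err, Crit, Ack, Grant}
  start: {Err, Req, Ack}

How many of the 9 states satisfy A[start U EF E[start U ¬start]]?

Sat(¬start) = {Load, Crit, Store, Done, Sync, Grant}
E[start U ¬start]: least fixpoint, start Z0 = Sat(¬start) = {Load, Crit, Store, Done, Sync, Grant}, add states in Sat(start) with some successor in Z. Z1 = {Req, Load, Crit, Store, Done, Sync, Grant}; fixed.
Sat(E[start U ¬start]) = {Req, Load, Crit, Store, Done, Sync, Grant}
EF E[start U ¬start]: least fixpoint, start Z0 = {Req, Load, Crit, Store, Done, Sync, Grant}, add states with some successor in Z. Already a fixed point.
Sat(EF E[start U ¬start]) = {Req, Load, Crit, Store, Done, Sync, Grant}
A[start U EF E[start U ¬start]]: least fixpoint, start Z0 = Sat(EF E[start U ¬start]) = {Req, Load, Crit, Store, Done, Sync, Grant}, add states in Sat(start) with every successor in Z. Already a fixed point.
Sat(A[start U EF E[start U ¬start]]) = {Req, Load, Crit, Store, Done, Sync, Grant}
|Sat(A[start U EF E[start U ¬start]])| = |{Req, Load, Crit, Store, Done, Sync, Grant}| = 7.

7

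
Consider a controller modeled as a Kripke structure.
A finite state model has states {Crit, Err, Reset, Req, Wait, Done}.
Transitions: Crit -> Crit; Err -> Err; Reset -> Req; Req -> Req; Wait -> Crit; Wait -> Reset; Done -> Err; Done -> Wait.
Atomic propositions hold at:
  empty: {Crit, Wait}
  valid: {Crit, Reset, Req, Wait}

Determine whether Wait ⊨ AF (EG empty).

Yes

EG empty: greatest fixpoint, start Z0 = {Crit, Wait}, keep only states in Sat with some successor in Z. Already a fixed point.
Sat(EG empty) = {Crit, Wait}
AF (EG empty): least fixpoint, start Z0 = {Crit, Wait}, add states with every successor in Z. Already a fixed point.
Sat(AF (EG empty)) = {Crit, Wait}
Wait ∈ Sat(AF (EG empty)) = {Crit, Wait}, so the formula holds at Wait.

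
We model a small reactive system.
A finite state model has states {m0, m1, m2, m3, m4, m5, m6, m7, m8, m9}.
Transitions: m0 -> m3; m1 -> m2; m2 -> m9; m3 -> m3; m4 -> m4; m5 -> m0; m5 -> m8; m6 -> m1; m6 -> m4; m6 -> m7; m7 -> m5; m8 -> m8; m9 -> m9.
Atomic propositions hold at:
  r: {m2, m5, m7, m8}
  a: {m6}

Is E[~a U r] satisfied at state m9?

No

Sat(~a) = {m0, m1, m2, m3, m4, m5, m7, m8, m9}
E[~a U r]: least fixpoint, start Z0 = Sat(r) = {m2, m5, m7, m8}, add states in Sat(~a) with some successor in Z. Z1 = {m1, m2, m5, m7, m8}; fixed.
Sat(E[~a U r]) = {m1, m2, m5, m7, m8}
m9 ∉ Sat(E[~a U r]) = {m1, m2, m5, m7, m8}, so the formula does not hold at m9.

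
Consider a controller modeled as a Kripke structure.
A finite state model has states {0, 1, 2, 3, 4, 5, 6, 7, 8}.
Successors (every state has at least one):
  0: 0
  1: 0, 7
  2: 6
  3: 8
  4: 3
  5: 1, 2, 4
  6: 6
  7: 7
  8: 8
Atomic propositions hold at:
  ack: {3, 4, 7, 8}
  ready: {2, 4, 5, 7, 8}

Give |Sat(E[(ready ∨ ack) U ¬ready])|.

Sat(ready ∨ ack) = {2, 3, 4, 5, 7, 8}
Sat(¬ready) = {0, 1, 3, 6}
E[(ready ∨ ack) U ¬ready]: least fixpoint, start Z0 = Sat(¬ready) = {0, 1, 3, 6}, add states in Sat(ready ∨ ack) with some successor in Z. Z1 = {0, 1, 2, 3, 4, 5, 6}; fixed.
Sat(E[(ready ∨ ack) U ¬ready]) = {0, 1, 2, 3, 4, 5, 6}
|Sat(E[(ready ∨ ack) U ¬ready])| = |{0, 1, 2, 3, 4, 5, 6}| = 7.

7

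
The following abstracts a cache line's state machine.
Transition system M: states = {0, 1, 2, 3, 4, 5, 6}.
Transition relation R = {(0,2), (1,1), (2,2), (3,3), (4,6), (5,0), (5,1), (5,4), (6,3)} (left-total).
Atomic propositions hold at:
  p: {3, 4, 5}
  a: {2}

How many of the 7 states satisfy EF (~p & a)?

3

Sat(~p) = {0, 1, 2, 6}
Sat(~p & a) = {2}
EF (~p & a): least fixpoint, start Z0 = {2}, add states with some successor in Z. Z1 = {0, 2}; Z2 = {0, 2, 5}; fixed.
Sat(EF (~p & a)) = {0, 2, 5}
|Sat(EF (~p & a))| = |{0, 2, 5}| = 3.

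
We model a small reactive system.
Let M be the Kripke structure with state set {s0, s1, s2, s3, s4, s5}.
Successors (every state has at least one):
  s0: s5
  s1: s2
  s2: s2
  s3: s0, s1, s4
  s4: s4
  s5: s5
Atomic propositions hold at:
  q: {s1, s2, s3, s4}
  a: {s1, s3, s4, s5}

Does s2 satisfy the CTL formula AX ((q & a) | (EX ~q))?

No

Sat(q & a) = {s1, s3, s4}
Sat(~q) = {s0, s5}
Sat(EX ~q) = {s : some successor in {s0, s5}} = {s0, s3, s5}
Sat((q & a) | (EX ~q)) = {s0, s1, s3, s4, s5}
Sat(AX ((q & a) | (EX ~q))) = {s : every successor in {s0, s1, s3, s4, s5}} = {s0, s3, s4, s5}
s2 ∉ Sat(AX ((q & a) | (EX ~q))) = {s0, s3, s4, s5}, so the formula does not hold at s2.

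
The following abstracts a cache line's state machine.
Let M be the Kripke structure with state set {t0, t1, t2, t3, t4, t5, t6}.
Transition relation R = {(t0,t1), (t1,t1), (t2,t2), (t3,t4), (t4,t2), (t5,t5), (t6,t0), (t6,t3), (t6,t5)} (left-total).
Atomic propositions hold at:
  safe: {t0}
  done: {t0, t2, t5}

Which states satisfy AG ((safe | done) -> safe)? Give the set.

Sat(safe | done) = {t0, t2, t5}
Sat((safe | done) -> safe) = {t0, t1, t3, t4, t6}
AG ((safe | done) -> safe): greatest fixpoint, start Z0 = {t0, t1, t3, t4, t6}, keep only states in Sat with every successor in Z. Z1 = {t0, t1, t3}; Z2 = {t0, t1}; fixed.
Sat(AG ((safe | done) -> safe)) = {t0, t1}

{t0, t1}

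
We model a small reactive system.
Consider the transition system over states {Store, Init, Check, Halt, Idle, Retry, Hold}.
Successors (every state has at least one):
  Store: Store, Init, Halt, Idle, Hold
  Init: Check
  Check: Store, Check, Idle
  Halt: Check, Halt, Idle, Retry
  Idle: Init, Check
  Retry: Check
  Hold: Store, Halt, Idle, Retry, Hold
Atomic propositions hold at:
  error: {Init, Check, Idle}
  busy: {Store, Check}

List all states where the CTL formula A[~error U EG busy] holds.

Sat(~error) = {Store, Halt, Retry, Hold}
EG busy: greatest fixpoint, start Z0 = {Store, Check}, keep only states in Sat with some successor in Z. Already a fixed point.
Sat(EG busy) = {Store, Check}
A[~error U EG busy]: least fixpoint, start Z0 = Sat(EG busy) = {Store, Check}, add states in Sat(~error) with every successor in Z. Z1 = {Store, Check, Retry}; fixed.
Sat(A[~error U EG busy]) = {Store, Check, Retry}

{Store, Check, Retry}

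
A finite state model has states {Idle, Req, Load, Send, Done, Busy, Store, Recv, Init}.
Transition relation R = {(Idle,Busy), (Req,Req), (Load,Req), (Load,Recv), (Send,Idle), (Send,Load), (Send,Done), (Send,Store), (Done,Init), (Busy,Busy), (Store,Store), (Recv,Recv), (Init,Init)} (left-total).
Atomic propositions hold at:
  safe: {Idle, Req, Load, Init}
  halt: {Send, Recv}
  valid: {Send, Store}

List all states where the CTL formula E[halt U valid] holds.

{Send, Store}

E[halt U valid]: least fixpoint, start Z0 = Sat(valid) = {Send, Store}, add states in Sat(halt) with some successor in Z. Already a fixed point.
Sat(E[halt U valid]) = {Send, Store}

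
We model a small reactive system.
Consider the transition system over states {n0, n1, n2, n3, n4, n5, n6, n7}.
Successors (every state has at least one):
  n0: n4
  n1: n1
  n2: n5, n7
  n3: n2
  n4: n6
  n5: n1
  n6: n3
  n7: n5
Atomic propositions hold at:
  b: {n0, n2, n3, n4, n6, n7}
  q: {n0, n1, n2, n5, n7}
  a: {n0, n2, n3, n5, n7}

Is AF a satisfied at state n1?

AF a: least fixpoint, start Z0 = {n0, n2, n3, n5, n7}, add states with every successor in Z. Z1 = {n0, n2, n3, n5, n6, n7}; Z2 = {n0, n2, n3, n4, n5, n6, n7}; fixed.
Sat(AF a) = {n0, n2, n3, n4, n5, n6, n7}
n1 ∉ Sat(AF a) = {n0, n2, n3, n4, n5, n6, n7}, so the formula does not hold at n1.

No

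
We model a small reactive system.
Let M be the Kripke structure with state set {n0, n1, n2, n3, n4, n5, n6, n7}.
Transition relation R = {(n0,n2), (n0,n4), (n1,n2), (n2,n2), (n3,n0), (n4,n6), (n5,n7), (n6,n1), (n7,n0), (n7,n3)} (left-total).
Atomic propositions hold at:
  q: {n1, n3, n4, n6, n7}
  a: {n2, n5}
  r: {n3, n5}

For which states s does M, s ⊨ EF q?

EF q: least fixpoint, start Z0 = {n1, n3, n4, n6, n7}, add states with some successor in Z. Z1 = {n0, n1, n3, n4, n5, n6, n7}; fixed.
Sat(EF q) = {n0, n1, n3, n4, n5, n6, n7}

{n0, n1, n3, n4, n5, n6, n7}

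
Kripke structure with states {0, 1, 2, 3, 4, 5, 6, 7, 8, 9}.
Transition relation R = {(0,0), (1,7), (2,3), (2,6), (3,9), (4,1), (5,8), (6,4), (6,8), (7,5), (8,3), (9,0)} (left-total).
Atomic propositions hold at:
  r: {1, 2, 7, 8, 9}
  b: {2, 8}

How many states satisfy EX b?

Sat(EX b) = {s : some successor in {2, 8}} = {5, 6}
|Sat(EX b)| = |{5, 6}| = 2.

2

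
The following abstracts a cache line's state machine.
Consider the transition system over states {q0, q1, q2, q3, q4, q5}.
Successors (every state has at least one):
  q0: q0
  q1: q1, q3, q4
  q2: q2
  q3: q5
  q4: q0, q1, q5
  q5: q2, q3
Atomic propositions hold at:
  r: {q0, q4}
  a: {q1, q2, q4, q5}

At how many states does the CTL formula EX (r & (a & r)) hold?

Sat(a & r) = {q4}
Sat(r & (a & r)) = {q4}
Sat(EX (r & (a & r))) = {s : some successor in {q4}} = {q1}
|Sat(EX (r & (a & r)))| = |{q1}| = 1.

1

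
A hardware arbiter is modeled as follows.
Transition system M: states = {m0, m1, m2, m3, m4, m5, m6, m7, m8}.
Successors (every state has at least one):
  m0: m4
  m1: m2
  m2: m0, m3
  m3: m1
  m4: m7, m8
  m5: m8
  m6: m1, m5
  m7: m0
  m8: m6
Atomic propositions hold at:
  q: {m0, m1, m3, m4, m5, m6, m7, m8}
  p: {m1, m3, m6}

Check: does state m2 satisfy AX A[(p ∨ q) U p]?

Sat(p ∨ q) = {m0, m1, m3, m4, m5, m6, m7, m8}
A[(p ∨ q) U p]: least fixpoint, start Z0 = Sat(p) = {m1, m3, m6}, add states in Sat(p ∨ q) with every successor in Z. Z1 = {m1, m3, m6, m8}; Z2 = {m1, m3, m5, m6, m8}; fixed.
Sat(A[(p ∨ q) U p]) = {m1, m3, m5, m6, m8}
Sat(AX A[(p ∨ q) U p]) = {s : every successor in {m1, m3, m5, m6, m8}} = {m3, m5, m6, m8}
m2 ∉ Sat(AX A[(p ∨ q) U p]) = {m3, m5, m6, m8}, so the formula does not hold at m2.

No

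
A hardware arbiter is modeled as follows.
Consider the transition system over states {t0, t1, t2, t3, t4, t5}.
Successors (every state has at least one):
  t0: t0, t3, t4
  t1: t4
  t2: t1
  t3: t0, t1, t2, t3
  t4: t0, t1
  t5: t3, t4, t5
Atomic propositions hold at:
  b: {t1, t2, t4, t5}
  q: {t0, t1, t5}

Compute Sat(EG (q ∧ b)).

{t5}

Sat(q ∧ b) = {t1, t5}
EG (q ∧ b): greatest fixpoint, start Z0 = {t1, t5}, keep only states in Sat with some successor in Z. Z1 = {t5}; fixed.
Sat(EG (q ∧ b)) = {t5}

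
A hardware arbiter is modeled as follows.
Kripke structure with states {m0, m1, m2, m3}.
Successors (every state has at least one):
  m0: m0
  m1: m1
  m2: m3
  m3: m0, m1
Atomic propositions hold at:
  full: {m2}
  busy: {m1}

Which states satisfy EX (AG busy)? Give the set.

{m1, m3}

AG busy: greatest fixpoint, start Z0 = {m1}, keep only states in Sat with every successor in Z. Already a fixed point.
Sat(AG busy) = {m1}
Sat(EX (AG busy)) = {s : some successor in {m1}} = {m1, m3}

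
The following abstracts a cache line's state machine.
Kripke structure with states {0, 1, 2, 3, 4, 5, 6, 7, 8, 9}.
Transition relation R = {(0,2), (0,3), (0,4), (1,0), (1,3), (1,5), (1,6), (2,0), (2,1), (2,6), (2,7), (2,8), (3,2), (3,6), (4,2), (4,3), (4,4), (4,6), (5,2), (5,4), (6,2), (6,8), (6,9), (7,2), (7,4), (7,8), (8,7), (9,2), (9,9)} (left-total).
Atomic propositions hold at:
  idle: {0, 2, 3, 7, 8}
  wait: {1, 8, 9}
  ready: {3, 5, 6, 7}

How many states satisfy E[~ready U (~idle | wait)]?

8

Sat(~ready) = {0, 1, 2, 4, 8, 9}
Sat(~idle) = {1, 4, 5, 6, 9}
Sat(~idle | wait) = {1, 4, 5, 6, 8, 9}
E[~ready U (~idle | wait)]: least fixpoint, start Z0 = Sat((~idle | wait)) = {1, 4, 5, 6, 8, 9}, add states in Sat(~ready) with some successor in Z. Z1 = {0, 1, 2, 4, 5, 6, 8, 9}; fixed.
Sat(E[~ready U (~idle | wait)]) = {0, 1, 2, 4, 5, 6, 8, 9}
|Sat(E[~ready U (~idle | wait)])| = |{0, 1, 2, 4, 5, 6, 8, 9}| = 8.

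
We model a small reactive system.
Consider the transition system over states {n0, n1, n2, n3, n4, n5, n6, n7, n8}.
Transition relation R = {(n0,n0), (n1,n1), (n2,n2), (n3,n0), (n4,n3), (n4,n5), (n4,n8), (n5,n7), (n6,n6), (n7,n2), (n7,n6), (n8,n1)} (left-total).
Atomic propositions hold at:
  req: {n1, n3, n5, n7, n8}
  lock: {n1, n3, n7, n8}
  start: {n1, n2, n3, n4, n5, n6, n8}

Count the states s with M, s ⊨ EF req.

6

EF req: least fixpoint, start Z0 = {n1, n3, n5, n7, n8}, add states with some successor in Z. Z1 = {n1, n3, n4, n5, n7, n8}; fixed.
Sat(EF req) = {n1, n3, n4, n5, n7, n8}
|Sat(EF req)| = |{n1, n3, n4, n5, n7, n8}| = 6.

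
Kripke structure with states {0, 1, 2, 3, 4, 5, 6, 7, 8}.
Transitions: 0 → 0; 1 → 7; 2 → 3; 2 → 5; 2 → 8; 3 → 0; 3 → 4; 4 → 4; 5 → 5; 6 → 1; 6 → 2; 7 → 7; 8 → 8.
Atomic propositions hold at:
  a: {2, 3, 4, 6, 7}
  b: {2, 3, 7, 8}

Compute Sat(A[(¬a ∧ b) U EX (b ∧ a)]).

{1, 2, 6, 7}

Sat(¬a) = {0, 1, 5, 8}
Sat(¬a ∧ b) = {8}
Sat(b ∧ a) = {2, 3, 7}
Sat(EX (b ∧ a)) = {s : some successor in {2, 3, 7}} = {1, 2, 6, 7}
A[(¬a ∧ b) U EX (b ∧ a)]: least fixpoint, start Z0 = Sat(EX (b ∧ a)) = {1, 2, 6, 7}, add states in Sat(¬a ∧ b) with every successor in Z. Already a fixed point.
Sat(A[(¬a ∧ b) U EX (b ∧ a)]) = {1, 2, 6, 7}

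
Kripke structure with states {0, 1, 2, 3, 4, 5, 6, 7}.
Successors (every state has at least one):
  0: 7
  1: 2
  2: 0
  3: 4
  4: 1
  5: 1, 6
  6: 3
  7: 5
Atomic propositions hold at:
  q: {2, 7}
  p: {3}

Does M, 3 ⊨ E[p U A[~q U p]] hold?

Sat(~q) = {0, 1, 3, 4, 5, 6}
A[~q U p]: least fixpoint, start Z0 = Sat(p) = {3}, add states in Sat(~q) with every successor in Z. Z1 = {3, 6}; fixed.
Sat(A[~q U p]) = {3, 6}
E[p U A[~q U p]]: least fixpoint, start Z0 = Sat(A[~q U p]) = {3, 6}, add states in Sat(p) with some successor in Z. Already a fixed point.
Sat(E[p U A[~q U p]]) = {3, 6}
3 ∈ Sat(E[p U A[~q U p]]) = {3, 6}, so the formula holds at 3.

Yes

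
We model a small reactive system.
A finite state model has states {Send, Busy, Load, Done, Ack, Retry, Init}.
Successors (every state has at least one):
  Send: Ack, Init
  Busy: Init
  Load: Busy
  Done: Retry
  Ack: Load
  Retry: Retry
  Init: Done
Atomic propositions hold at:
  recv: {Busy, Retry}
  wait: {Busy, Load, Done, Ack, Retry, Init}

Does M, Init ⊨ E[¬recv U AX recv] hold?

Sat(¬recv) = {Send, Load, Done, Ack, Init}
Sat(AX recv) = {s : every successor in {Busy, Retry}} = {Load, Done, Retry}
E[¬recv U AX recv]: least fixpoint, start Z0 = Sat(AX recv) = {Load, Done, Retry}, add states in Sat(¬recv) with some successor in Z. Z1 = {Load, Done, Ack, Retry, Init}; Z2 = {Send, Load, Done, Ack, Retry, Init}; fixed.
Sat(E[¬recv U AX recv]) = {Send, Load, Done, Ack, Retry, Init}
Init ∈ Sat(E[¬recv U AX recv]) = {Send, Load, Done, Ack, Retry, Init}, so the formula holds at Init.

Yes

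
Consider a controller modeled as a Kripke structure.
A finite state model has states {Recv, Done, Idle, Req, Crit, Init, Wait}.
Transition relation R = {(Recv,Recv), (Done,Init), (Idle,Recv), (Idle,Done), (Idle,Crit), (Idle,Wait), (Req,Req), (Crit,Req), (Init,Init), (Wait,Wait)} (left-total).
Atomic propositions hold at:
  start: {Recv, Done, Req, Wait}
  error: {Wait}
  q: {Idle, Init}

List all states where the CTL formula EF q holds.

EF q: least fixpoint, start Z0 = {Idle, Init}, add states with some successor in Z. Z1 = {Done, Idle, Init}; fixed.
Sat(EF q) = {Done, Idle, Init}

{Done, Idle, Init}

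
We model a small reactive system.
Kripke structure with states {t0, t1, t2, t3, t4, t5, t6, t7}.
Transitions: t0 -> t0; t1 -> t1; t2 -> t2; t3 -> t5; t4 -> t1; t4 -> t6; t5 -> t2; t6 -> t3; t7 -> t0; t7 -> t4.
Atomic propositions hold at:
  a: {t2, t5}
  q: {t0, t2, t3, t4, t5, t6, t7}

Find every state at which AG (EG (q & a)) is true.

{t2, t5}

Sat(q & a) = {t2, t5}
EG (q & a): greatest fixpoint, start Z0 = {t2, t5}, keep only states in Sat with some successor in Z. Already a fixed point.
Sat(EG (q & a)) = {t2, t5}
AG (EG (q & a)): greatest fixpoint, start Z0 = {t2, t5}, keep only states in Sat with every successor in Z. Already a fixed point.
Sat(AG (EG (q & a))) = {t2, t5}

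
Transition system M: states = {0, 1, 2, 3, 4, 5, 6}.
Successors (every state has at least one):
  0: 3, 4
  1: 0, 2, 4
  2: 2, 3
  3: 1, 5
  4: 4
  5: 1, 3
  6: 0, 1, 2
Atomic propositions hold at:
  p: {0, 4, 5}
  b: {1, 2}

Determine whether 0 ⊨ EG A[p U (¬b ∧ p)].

Sat(¬b) = {0, 3, 4, 5, 6}
Sat(¬b ∧ p) = {0, 4, 5}
A[p U (¬b ∧ p)]: least fixpoint, start Z0 = Sat((¬b ∧ p)) = {0, 4, 5}, add states in Sat(p) with every successor in Z. Already a fixed point.
Sat(A[p U (¬b ∧ p)]) = {0, 4, 5}
EG A[p U (¬b ∧ p)]: greatest fixpoint, start Z0 = {0, 4, 5}, keep only states in Sat with some successor in Z. Z1 = {0, 4}; fixed.
Sat(EG A[p U (¬b ∧ p)]) = {0, 4}
0 ∈ Sat(EG A[p U (¬b ∧ p)]) = {0, 4}, so the formula holds at 0.

Yes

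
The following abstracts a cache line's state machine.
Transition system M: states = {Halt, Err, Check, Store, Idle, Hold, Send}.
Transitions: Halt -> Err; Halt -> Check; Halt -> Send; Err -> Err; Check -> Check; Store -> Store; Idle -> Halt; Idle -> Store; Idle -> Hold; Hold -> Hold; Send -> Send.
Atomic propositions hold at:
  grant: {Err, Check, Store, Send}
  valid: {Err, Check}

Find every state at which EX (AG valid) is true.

{Halt, Err, Check}

AG valid: greatest fixpoint, start Z0 = {Err, Check}, keep only states in Sat with every successor in Z. Already a fixed point.
Sat(AG valid) = {Err, Check}
Sat(EX (AG valid)) = {s : some successor in {Err, Check}} = {Halt, Err, Check}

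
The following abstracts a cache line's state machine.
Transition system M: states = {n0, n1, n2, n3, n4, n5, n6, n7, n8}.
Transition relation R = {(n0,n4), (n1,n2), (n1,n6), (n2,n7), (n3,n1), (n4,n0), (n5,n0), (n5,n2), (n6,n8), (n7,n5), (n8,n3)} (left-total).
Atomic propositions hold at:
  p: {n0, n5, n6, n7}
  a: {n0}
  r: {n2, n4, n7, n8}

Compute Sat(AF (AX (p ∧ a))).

{n0, n4}

Sat(p ∧ a) = {n0}
Sat(AX (p ∧ a)) = {s : every successor in {n0}} = {n4}
AF (AX (p ∧ a)): least fixpoint, start Z0 = {n4}, add states with every successor in Z. Z1 = {n0, n4}; fixed.
Sat(AF (AX (p ∧ a))) = {n0, n4}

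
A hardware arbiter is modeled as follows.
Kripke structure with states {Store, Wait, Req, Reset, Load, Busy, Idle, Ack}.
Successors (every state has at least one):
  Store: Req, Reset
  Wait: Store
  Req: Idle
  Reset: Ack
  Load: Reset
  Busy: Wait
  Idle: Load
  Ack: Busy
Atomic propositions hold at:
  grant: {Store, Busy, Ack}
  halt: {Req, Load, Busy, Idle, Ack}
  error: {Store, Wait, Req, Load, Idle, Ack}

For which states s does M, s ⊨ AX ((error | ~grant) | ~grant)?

Sat(~grant) = {Wait, Req, Reset, Load, Idle}
Sat(error | ~grant) = {Store, Wait, Req, Reset, Load, Idle, Ack}
Sat((error | ~grant) | ~grant) = {Store, Wait, Req, Reset, Load, Idle, Ack}
Sat(AX ((error | ~grant) | ~grant)) = {s : every successor in {Store, Wait, Req, Reset, Load, Idle, Ack}} = {Store, Wait, Req, Reset, Load, Busy, Idle}

{Store, Wait, Req, Reset, Load, Busy, Idle}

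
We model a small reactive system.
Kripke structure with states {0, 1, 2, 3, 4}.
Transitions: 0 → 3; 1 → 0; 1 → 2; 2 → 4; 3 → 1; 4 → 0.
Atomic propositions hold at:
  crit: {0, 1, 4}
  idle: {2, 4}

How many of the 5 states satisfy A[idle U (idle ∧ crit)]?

Sat(idle ∧ crit) = {4}
A[idle U (idle ∧ crit)]: least fixpoint, start Z0 = Sat((idle ∧ crit)) = {4}, add states in Sat(idle) with every successor in Z. Z1 = {2, 4}; fixed.
Sat(A[idle U (idle ∧ crit)]) = {2, 4}
|Sat(A[idle U (idle ∧ crit)])| = |{2, 4}| = 2.

2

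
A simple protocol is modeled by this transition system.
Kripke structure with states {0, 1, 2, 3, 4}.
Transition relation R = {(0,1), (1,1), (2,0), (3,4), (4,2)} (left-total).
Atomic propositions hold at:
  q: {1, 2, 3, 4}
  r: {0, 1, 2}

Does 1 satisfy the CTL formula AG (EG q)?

EG q: greatest fixpoint, start Z0 = {1, 2, 3, 4}, keep only states in Sat with some successor in Z. Z1 = {1, 3, 4}; Z2 = {1, 3}; Z3 = {1}; fixed.
Sat(EG q) = {1}
AG (EG q): greatest fixpoint, start Z0 = {1}, keep only states in Sat with every successor in Z. Already a fixed point.
Sat(AG (EG q)) = {1}
1 ∈ Sat(AG (EG q)) = {1}, so the formula holds at 1.

Yes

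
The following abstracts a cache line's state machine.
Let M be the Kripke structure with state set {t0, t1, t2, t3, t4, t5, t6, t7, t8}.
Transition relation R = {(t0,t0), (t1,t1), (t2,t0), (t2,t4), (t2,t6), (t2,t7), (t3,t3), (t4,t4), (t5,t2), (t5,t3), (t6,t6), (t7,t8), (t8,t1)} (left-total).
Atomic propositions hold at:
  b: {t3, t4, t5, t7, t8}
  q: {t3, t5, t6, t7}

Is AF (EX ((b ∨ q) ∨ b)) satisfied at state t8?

No

Sat(b ∨ q) = {t3, t4, t5, t6, t7, t8}
Sat((b ∨ q) ∨ b) = {t3, t4, t5, t6, t7, t8}
Sat(EX ((b ∨ q) ∨ b)) = {s : some successor in {t3, t4, t5, t6, t7, t8}} = {t2, t3, t4, t5, t6, t7}
AF (EX ((b ∨ q) ∨ b)): least fixpoint, start Z0 = {t2, t3, t4, t5, t6, t7}, add states with every successor in Z. Already a fixed point.
Sat(AF (EX ((b ∨ q) ∨ b))) = {t2, t3, t4, t5, t6, t7}
t8 ∉ Sat(AF (EX ((b ∨ q) ∨ b))) = {t2, t3, t4, t5, t6, t7}, so the formula does not hold at t8.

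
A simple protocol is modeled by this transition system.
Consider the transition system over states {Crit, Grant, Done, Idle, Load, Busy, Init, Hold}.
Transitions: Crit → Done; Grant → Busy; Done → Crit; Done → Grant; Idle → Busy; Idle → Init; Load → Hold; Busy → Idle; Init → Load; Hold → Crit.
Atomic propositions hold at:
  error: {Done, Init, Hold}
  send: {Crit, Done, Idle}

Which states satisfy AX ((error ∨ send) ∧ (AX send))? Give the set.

{Load, Hold}

Sat(error ∨ send) = {Crit, Done, Idle, Init, Hold}
Sat(AX send) = {s : every successor in {Crit, Done, Idle}} = {Crit, Busy, Hold}
Sat((error ∨ send) ∧ (AX send)) = {Crit, Hold}
Sat(AX ((error ∨ send) ∧ (AX send))) = {s : every successor in {Crit, Hold}} = {Load, Hold}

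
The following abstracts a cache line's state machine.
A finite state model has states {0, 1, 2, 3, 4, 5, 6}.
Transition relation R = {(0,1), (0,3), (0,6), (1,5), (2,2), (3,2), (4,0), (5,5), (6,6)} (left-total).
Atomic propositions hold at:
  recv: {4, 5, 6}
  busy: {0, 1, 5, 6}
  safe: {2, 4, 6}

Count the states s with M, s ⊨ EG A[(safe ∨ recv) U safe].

2

Sat(safe ∨ recv) = {2, 4, 5, 6}
A[(safe ∨ recv) U safe]: least fixpoint, start Z0 = Sat(safe) = {2, 4, 6}, add states in Sat(safe ∨ recv) with every successor in Z. Already a fixed point.
Sat(A[(safe ∨ recv) U safe]) = {2, 4, 6}
EG A[(safe ∨ recv) U safe]: greatest fixpoint, start Z0 = {2, 4, 6}, keep only states in Sat with some successor in Z. Z1 = {2, 6}; fixed.
Sat(EG A[(safe ∨ recv) U safe]) = {2, 6}
|Sat(EG A[(safe ∨ recv) U safe])| = |{2, 6}| = 2.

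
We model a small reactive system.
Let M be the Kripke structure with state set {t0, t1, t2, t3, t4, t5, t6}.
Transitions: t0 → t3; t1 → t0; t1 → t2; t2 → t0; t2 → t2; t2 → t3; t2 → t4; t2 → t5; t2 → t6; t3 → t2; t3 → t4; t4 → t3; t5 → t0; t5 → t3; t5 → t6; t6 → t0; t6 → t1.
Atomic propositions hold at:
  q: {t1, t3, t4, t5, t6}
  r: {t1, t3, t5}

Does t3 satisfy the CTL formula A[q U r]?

Yes

A[q U r]: least fixpoint, start Z0 = Sat(r) = {t1, t3, t5}, add states in Sat(q) with every successor in Z. Z1 = {t1, t3, t4, t5}; fixed.
Sat(A[q U r]) = {t1, t3, t4, t5}
t3 ∈ Sat(A[q U r]) = {t1, t3, t4, t5}, so the formula holds at t3.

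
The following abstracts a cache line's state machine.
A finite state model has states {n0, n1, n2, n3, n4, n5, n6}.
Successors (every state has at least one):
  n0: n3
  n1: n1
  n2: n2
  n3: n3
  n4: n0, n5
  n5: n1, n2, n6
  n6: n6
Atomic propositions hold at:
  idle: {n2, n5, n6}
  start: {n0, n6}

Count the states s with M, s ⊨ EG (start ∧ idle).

1

Sat(start ∧ idle) = {n6}
EG (start ∧ idle): greatest fixpoint, start Z0 = {n6}, keep only states in Sat with some successor in Z. Already a fixed point.
Sat(EG (start ∧ idle)) = {n6}
|Sat(EG (start ∧ idle))| = |{n6}| = 1.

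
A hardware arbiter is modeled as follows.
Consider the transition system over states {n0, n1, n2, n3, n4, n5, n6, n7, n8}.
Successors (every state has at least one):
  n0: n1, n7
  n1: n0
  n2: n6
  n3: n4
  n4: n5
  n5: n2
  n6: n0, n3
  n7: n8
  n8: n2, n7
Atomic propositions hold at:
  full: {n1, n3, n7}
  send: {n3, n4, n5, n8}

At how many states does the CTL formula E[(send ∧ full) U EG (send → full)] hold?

4

Sat(send ∧ full) = {n3}
Sat(send → full) = {n0, n1, n2, n3, n6, n7}
EG (send → full): greatest fixpoint, start Z0 = {n0, n1, n2, n3, n6, n7}, keep only states in Sat with some successor in Z. Z1 = {n0, n1, n2, n6}; fixed.
Sat(EG (send → full)) = {n0, n1, n2, n6}
E[(send ∧ full) U EG (send → full)]: least fixpoint, start Z0 = Sat(EG (send → full)) = {n0, n1, n2, n6}, add states in Sat(send ∧ full) with some successor in Z. Already a fixed point.
Sat(E[(send ∧ full) U EG (send → full)]) = {n0, n1, n2, n6}
|Sat(E[(send ∧ full) U EG (send → full)])| = |{n0, n1, n2, n6}| = 4.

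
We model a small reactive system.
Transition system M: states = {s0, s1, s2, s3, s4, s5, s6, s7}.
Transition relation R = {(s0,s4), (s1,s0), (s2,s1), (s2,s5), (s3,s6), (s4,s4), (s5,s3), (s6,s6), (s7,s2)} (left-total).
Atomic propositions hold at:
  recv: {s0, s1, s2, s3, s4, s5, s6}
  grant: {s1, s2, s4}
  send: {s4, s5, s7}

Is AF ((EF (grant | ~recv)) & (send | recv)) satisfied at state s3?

Sat(~recv) = {s7}
Sat(grant | ~recv) = {s1, s2, s4, s7}
EF (grant | ~recv): least fixpoint, start Z0 = {s1, s2, s4, s7}, add states with some successor in Z. Z1 = {s0, s1, s2, s4, s7}; fixed.
Sat(EF (grant | ~recv)) = {s0, s1, s2, s4, s7}
Sat(send | recv) = {s0, s1, s2, s3, s4, s5, s6, s7}
Sat((EF (grant | ~recv)) & (send | recv)) = {s0, s1, s2, s4, s7}
AF ((EF (grant | ~recv)) & (send | recv)): least fixpoint, start Z0 = {s0, s1, s2, s4, s7}, add states with every successor in Z. Already a fixed point.
Sat(AF ((EF (grant | ~recv)) & (send | recv))) = {s0, s1, s2, s4, s7}
s3 ∉ Sat(AF ((EF (grant | ~recv)) & (send | recv))) = {s0, s1, s2, s4, s7}, so the formula does not hold at s3.

No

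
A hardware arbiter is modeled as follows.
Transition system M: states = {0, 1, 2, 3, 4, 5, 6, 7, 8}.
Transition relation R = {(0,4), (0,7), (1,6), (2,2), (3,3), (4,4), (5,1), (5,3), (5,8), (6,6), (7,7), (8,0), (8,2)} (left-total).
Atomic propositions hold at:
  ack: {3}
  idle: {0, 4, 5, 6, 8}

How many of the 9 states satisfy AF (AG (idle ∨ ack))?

Sat(idle ∨ ack) = {0, 3, 4, 5, 6, 8}
AG (idle ∨ ack): greatest fixpoint, start Z0 = {0, 3, 4, 5, 6, 8}, keep only states in Sat with every successor in Z. Z1 = {3, 4, 6}; fixed.
Sat(AG (idle ∨ ack)) = {3, 4, 6}
AF (AG (idle ∨ ack)): least fixpoint, start Z0 = {3, 4, 6}, add states with every successor in Z. Z1 = {1, 3, 4, 6}; fixed.
Sat(AF (AG (idle ∨ ack))) = {1, 3, 4, 6}
|Sat(AF (AG (idle ∨ ack)))| = |{1, 3, 4, 6}| = 4.

4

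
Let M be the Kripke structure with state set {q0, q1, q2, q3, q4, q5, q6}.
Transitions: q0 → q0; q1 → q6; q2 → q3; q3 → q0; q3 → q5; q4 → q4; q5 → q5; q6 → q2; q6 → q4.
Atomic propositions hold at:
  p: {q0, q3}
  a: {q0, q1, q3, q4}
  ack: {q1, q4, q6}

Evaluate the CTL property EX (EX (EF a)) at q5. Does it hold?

EF a: least fixpoint, start Z0 = {q0, q1, q3, q4}, add states with some successor in Z. Z1 = {q0, q1, q2, q3, q4, q6}; fixed.
Sat(EF a) = {q0, q1, q2, q3, q4, q6}
Sat(EX (EF a)) = {s : some successor in {q0, q1, q2, q3, q4, q6}} = {q0, q1, q2, q3, q4, q6}
Sat(EX (EX (EF a))) = {s : some successor in {q0, q1, q2, q3, q4, q6}} = {q0, q1, q2, q3, q4, q6}
q5 ∉ Sat(EX (EX (EF a))) = {q0, q1, q2, q3, q4, q6}, so the formula does not hold at q5.

No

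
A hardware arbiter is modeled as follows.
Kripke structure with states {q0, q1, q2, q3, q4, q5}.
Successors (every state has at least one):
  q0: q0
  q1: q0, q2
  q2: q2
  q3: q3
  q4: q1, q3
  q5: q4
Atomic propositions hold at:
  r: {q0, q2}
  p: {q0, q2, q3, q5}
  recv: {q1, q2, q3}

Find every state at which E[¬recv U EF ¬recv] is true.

{q0, q1, q4, q5}

Sat(¬recv) = {q0, q4, q5}
EF ¬recv: least fixpoint, start Z0 = {q0, q4, q5}, add states with some successor in Z. Z1 = {q0, q1, q4, q5}; fixed.
Sat(EF ¬recv) = {q0, q1, q4, q5}
E[¬recv U EF ¬recv]: least fixpoint, start Z0 = Sat(EF ¬recv) = {q0, q1, q4, q5}, add states in Sat(¬recv) with some successor in Z. Already a fixed point.
Sat(E[¬recv U EF ¬recv]) = {q0, q1, q4, q5}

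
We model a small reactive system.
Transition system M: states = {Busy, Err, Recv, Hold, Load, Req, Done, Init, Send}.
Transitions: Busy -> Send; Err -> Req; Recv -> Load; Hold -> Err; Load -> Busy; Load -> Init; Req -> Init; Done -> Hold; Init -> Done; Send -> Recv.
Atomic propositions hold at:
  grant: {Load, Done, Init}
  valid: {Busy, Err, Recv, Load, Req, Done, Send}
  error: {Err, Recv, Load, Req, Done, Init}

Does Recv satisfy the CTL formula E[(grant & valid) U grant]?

No

Sat(grant & valid) = {Load, Done}
E[(grant & valid) U grant]: least fixpoint, start Z0 = Sat(grant) = {Load, Done, Init}, add states in Sat(grant & valid) with some successor in Z. Already a fixed point.
Sat(E[(grant & valid) U grant]) = {Load, Done, Init}
Recv ∉ Sat(E[(grant & valid) U grant]) = {Load, Done, Init}, so the formula does not hold at Recv.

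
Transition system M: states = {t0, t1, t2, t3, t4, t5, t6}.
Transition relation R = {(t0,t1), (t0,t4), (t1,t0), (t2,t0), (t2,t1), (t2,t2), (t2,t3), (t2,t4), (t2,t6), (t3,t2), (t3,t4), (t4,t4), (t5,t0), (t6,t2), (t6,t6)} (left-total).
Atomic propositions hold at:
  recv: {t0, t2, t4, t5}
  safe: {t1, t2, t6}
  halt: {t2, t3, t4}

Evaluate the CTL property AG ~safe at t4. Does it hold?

Sat(~safe) = {t0, t3, t4, t5}
AG ~safe: greatest fixpoint, start Z0 = {t0, t3, t4, t5}, keep only states in Sat with every successor in Z. Z1 = {t4, t5}; Z2 = {t4}; fixed.
Sat(AG ~safe) = {t4}
t4 ∈ Sat(AG ~safe) = {t4}, so the formula holds at t4.

Yes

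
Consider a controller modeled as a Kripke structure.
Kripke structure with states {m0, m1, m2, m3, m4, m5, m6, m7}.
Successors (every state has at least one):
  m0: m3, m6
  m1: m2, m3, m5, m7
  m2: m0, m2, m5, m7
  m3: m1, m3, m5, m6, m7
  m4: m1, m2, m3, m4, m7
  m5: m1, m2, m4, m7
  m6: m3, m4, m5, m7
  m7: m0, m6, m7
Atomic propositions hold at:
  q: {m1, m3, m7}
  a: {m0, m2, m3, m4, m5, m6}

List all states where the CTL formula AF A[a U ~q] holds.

Sat(~q) = {m0, m2, m4, m5, m6}
A[a U ~q]: least fixpoint, start Z0 = Sat(~q) = {m0, m2, m4, m5, m6}, add states in Sat(a) with every successor in Z. Already a fixed point.
Sat(A[a U ~q]) = {m0, m2, m4, m5, m6}
AF A[a U ~q]: least fixpoint, start Z0 = {m0, m2, m4, m5, m6}, add states with every successor in Z. Already a fixed point.
Sat(AF A[a U ~q]) = {m0, m2, m4, m5, m6}

{m0, m2, m4, m5, m6}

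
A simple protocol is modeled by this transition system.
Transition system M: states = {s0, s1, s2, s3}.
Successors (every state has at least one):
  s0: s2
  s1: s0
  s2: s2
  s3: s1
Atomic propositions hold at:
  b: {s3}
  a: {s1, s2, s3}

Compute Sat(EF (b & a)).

{s3}

Sat(b & a) = {s3}
EF (b & a): least fixpoint, start Z0 = {s3}, add states with some successor in Z. Already a fixed point.
Sat(EF (b & a)) = {s3}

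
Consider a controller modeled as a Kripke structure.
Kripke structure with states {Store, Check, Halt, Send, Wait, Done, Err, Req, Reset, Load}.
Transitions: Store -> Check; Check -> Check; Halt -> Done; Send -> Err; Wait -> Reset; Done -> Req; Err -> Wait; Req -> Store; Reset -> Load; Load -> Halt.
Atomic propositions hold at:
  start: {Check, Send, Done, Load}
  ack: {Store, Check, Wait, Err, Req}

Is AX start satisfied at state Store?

Sat(AX start) = {s : every successor in {Check, Send, Done, Load}} = {Store, Check, Halt, Reset}
Store ∈ Sat(AX start) = {Store, Check, Halt, Reset}, so the formula holds at Store.

Yes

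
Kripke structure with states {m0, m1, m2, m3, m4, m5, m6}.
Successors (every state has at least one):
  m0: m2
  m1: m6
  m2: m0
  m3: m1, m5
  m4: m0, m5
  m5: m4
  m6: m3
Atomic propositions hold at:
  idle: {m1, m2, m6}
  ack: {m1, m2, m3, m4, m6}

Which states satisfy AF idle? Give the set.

AF idle: least fixpoint, start Z0 = {m1, m2, m6}, add states with every successor in Z. Z1 = {m0, m1, m2, m6}; fixed.
Sat(AF idle) = {m0, m1, m2, m6}

{m0, m1, m2, m6}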